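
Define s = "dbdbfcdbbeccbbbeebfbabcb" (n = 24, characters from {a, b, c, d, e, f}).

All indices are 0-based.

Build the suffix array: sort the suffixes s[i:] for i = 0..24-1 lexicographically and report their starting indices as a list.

sorted suffixes:
  #0 SA[0]=20  'abcb'
  #1 SA[1]=23  'b'
  #2 SA[2]=19  'babcb'
  #3 SA[3]=12  'bbbeebfbabcb'
  #4 SA[4]=7  'bbeccbbbeebfbabcb'
  #5 SA[5]=13  'bbeebfbabcb'
  #6 SA[6]=21  'bcb'
  #7 SA[7]=1  'bdbfcdbbeccbbbeebfbabcb'
  #8 SA[8]=8  'beccbbbeebfbabcb'
  #9 SA[9]=14  'beebfbabcb'
  #10 SA[10]=17  'bfbabcb'
  #11 SA[11]=3  'bfcdbbeccbbbeebfbabcb'
  #12 SA[12]=22  'cb'
  #13 SA[13]=11  'cbbbeebfbabcb'
  #14 SA[14]=10  'ccbbbeebfbabcb'
  #15 SA[15]=5  'cdbbeccbbbeebfbabcb'
  #16 SA[16]=6  'dbbeccbbbeebfbabcb'
  #17 SA[17]=0  'dbdbfcdbbeccbbbeebfbabcb'
  #18 SA[18]=2  'dbfcdbbeccbbbeebfbabcb'
  #19 SA[19]=16  'ebfbabcb'
  #20 SA[20]=9  'eccbbbeebfbabcb'
  #21 SA[21]=15  'eebfbabcb'
  #22 SA[22]=18  'fbabcb'
  #23 SA[23]=4  'fcdbbeccbbbeebfbabcb'

[20, 23, 19, 12, 7, 13, 21, 1, 8, 14, 17, 3, 22, 11, 10, 5, 6, 0, 2, 16, 9, 15, 18, 4]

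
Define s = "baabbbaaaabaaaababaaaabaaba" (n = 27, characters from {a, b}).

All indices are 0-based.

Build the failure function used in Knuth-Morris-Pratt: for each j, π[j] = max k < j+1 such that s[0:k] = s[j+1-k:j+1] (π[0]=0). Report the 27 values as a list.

[0, 0, 0, 1, 1, 1, 2, 3, 0, 0, 1, 2, 3, 0, 0, 1, 2, 1, 2, 3, 0, 0, 1, 2, 3, 4, 2]

π[0] = 0
j=1 s[j]='a': π[1]=0 (border '')
j=2 s[j]='a': π[2]=0 (border '')
j=3 s[j]='b': π[3]=1 (border 'b')
j=4 s[j]='b': k: 1→0; π[4]=1 (border 'b')
j=5 s[j]='b': k: 1→0; π[5]=1 (border 'b')
j=6 s[j]='a': π[6]=2 (border 'ba')
j=7 s[j]='a': π[7]=3 (border 'baa')
j=8 s[j]='a': k: 3→0; π[8]=0 (border '')
j=9 s[j]='a': π[9]=0 (border '')
j=10 s[j]='b': π[10]=1 (border 'b')
j=11 s[j]='a': π[11]=2 (border 'ba')
j=12 s[j]='a': π[12]=3 (border 'baa')
j=13 s[j]='a': k: 3→0; π[13]=0 (border '')
j=14 s[j]='a': π[14]=0 (border '')
j=15 s[j]='b': π[15]=1 (border 'b')
j=16 s[j]='a': π[16]=2 (border 'ba')
j=17 s[j]='b': k: 2→0; π[17]=1 (border 'b')
j=18 s[j]='a': π[18]=2 (border 'ba')
j=19 s[j]='a': π[19]=3 (border 'baa')
j=20 s[j]='a': k: 3→0; π[20]=0 (border '')
j=21 s[j]='a': π[21]=0 (border '')
j=22 s[j]='b': π[22]=1 (border 'b')
j=23 s[j]='a': π[23]=2 (border 'ba')
j=24 s[j]='a': π[24]=3 (border 'baa')
j=25 s[j]='b': π[25]=4 (border 'baab')
j=26 s[j]='a': k: 4→1; π[26]=2 (border 'ba')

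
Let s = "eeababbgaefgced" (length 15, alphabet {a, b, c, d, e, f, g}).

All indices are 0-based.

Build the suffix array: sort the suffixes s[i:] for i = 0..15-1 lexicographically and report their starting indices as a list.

rank | idx | suffix
   0 |   2 | ababbgaefgced
   1 |   4 | abbgaefgced
   2 |   8 | aefgced
   3 |   3 | babbgaefgced
   4 |   5 | bbgaefgced
   5 |   6 | bgaefgced
   6 |  12 | ced
   7 |  14 | d
   8 |   1 | eababbgaefgced
   9 |  13 | ed
  10 |   0 | eeababbgaefgced
  11 |   9 | efgced
  12 |  10 | fgced
  13 |   7 | gaefgced
  14 |  11 | gced

[2, 4, 8, 3, 5, 6, 12, 14, 1, 13, 0, 9, 10, 7, 11]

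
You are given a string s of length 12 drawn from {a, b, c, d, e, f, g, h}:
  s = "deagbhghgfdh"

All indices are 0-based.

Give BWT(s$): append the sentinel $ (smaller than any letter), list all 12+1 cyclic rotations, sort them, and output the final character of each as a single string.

heg$fdgahhdgb

rank  rotation       last
    0  $deagbhghgfdh  h
    1  agbhghgfdh$de  e
    2  bhghgfdh$deag  g
    3  deagbhghgfdh$  $
    4  dh$deagbhghgf  f
    5  eagbhghgfdh$d  d
    6  fdh$deagbhghg  g
    7  gbhghgfdh$dea  a
    8  gfdh$deagbhgh  h
    9  ghgfdh$deagbh  h
   10  h$deagbhghgfd  d
   11  hgfdh$deagbhg  g
   12  hghgfdh$deagb  b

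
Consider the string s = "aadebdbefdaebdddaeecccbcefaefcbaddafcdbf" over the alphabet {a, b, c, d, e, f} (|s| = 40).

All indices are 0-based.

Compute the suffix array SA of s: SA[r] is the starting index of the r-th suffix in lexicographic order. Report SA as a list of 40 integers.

rank | idx | suffix
   0 |   0 | aadebdbefdaebdddaeecccbcefaefcbaddafcdbf
   1 |  31 | addafcdbf
   2 |   1 | adebdbefdaebdddaeecccbcefaefcbaddafcdbf
   3 |  10 | aebdddaeecccbcefaefcbaddafcdbf
   4 |  16 | aeecccbcefaefcbaddafcdbf
   5 |  26 | aefcbaddafcdbf
   6 |  34 | afcdbf
   7 |  30 | baddafcdbf
   8 |  22 | bcefaefcbaddafcdbf
   9 |   4 | bdbefdaebdddaeecccbcefaefcbaddafcdbf
  10 |  12 | bdddaeecccbcefaefcbaddafcdbf
  11 |   6 | befdaebdddaeecccbcefaefcbaddafcdbf
  12 |  38 | bf
  13 |  29 | cbaddafcdbf
  14 |  21 | cbcefaefcbaddafcdbf
  15 |  20 | ccbcefaefcbaddafcdbf
  16 |  19 | cccbcefaefcbaddafcdbf
  17 |  36 | cdbf
  18 |  23 | cefaefcbaddafcdbf
  19 |   9 | daebdddaeecccbcefaefcbaddafcdbf
  20 |  15 | daeecccbcefaefcbaddafcdbf
  21 |  33 | dafcdbf
  22 |   5 | dbefdaebdddaeecccbcefaefcbaddafcdbf
  23 |  37 | dbf
  24 |  14 | ddaeecccbcefaefcbaddafcdbf
  25 |  32 | ddafcdbf
  26 |  13 | dddaeecccbcefaefcbaddafcdbf
  27 |   2 | debdbefdaebdddaeecccbcefaefcbaddafcdbf
  28 |   3 | ebdbefdaebdddaeecccbcefaefcbaddafcdbf
  29 |  11 | ebdddaeecccbcefaefcbaddafcdbf
  30 |  18 | ecccbcefaefcbaddafcdbf
  31 |  17 | eecccbcefaefcbaddafcdbf
  32 |  24 | efaefcbaddafcdbf
  33 |  27 | efcbaddafcdbf
  34 |   7 | efdaebdddaeecccbcefaefcbaddafcdbf
  35 |  39 | f
  36 |  25 | faefcbaddafcdbf
  37 |  28 | fcbaddafcdbf
  38 |  35 | fcdbf
  39 |   8 | fdaebdddaeecccbcefaefcbaddafcdbf

[0, 31, 1, 10, 16, 26, 34, 30, 22, 4, 12, 6, 38, 29, 21, 20, 19, 36, 23, 9, 15, 33, 5, 37, 14, 32, 13, 2, 3, 11, 18, 17, 24, 27, 7, 39, 25, 28, 35, 8]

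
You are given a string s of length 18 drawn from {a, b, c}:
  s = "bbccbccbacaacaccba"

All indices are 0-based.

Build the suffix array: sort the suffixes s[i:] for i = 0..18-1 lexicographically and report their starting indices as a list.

sorted suffixes:
  #0 SA[0]=17  'a'
  #1 SA[1]=10  'aacaccba'
  #2 SA[2]=8  'acaacaccba'
  #3 SA[3]=11  'acaccba'
  #4 SA[4]=13  'accba'
  #5 SA[5]=16  'ba'
  #6 SA[6]=7  'bacaacaccba'
  #7 SA[7]=0  'bbccbccbacaacaccba'
  #8 SA[8]=4  'bccbacaacaccba'
  #9 SA[9]=1  'bccbccbacaacaccba'
  #10 SA[10]=9  'caacaccba'
  #11 SA[11]=12  'caccba'
  #12 SA[12]=15  'cba'
  #13 SA[13]=6  'cbacaacaccba'
  #14 SA[14]=3  'cbccbacaacaccba'
  #15 SA[15]=14  'ccba'
  #16 SA[16]=5  'ccbacaacaccba'
  #17 SA[17]=2  'ccbccbacaacaccba'

[17, 10, 8, 11, 13, 16, 7, 0, 4, 1, 9, 12, 15, 6, 3, 14, 5, 2]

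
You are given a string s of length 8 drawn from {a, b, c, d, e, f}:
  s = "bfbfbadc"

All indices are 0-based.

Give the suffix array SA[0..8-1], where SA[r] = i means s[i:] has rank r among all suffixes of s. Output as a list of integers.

[5, 4, 2, 0, 7, 6, 3, 1]

sorted suffixes:
  #0 SA[0]=5  'adc'
  #1 SA[1]=4  'badc'
  #2 SA[2]=2  'bfbadc'
  #3 SA[3]=0  'bfbfbadc'
  #4 SA[4]=7  'c'
  #5 SA[5]=6  'dc'
  #6 SA[6]=3  'fbadc'
  #7 SA[7]=1  'fbfbadc'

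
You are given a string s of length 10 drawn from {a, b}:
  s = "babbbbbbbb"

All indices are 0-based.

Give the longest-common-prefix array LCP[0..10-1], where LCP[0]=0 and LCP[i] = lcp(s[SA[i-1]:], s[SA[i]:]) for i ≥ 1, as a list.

rank→(start, suffix):
  0 → (1, 'abbbbbbbb')
  1 → (9, 'b')
  2 → (0, 'babbbbbbbb')
  3 → (8, 'bb')
  4 → (7, 'bbb')
  5 → (6, 'bbbb')
  6 → (5, 'bbbbb')
  7 → (4, 'bbbbbb')
  8 → (3, 'bbbbbbb')
  9 → (2, 'bbbbbbbb')

SA = [1, 9, 0, 8, 7, 6, 5, 4, 3, 2]
rank  pair      lcp
   1  s[1:],s[9:]  0  ''
   2  s[9:],s[0:]  1  'b'
   3  s[0:],s[8:]  1  'b'
   4  s[8:],s[7:]  2  'bb'
   5  s[7:],s[6:]  3  'bbb'
   6  s[6:],s[5:]  4  'bbbb'
   7  s[5:],s[4:]  5  'bbbbb'
   8  s[4:],s[3:]  6  'bbbbbb'
   9  s[3:],s[2:]  7  'bbbbbbb'

[0, 0, 1, 1, 2, 3, 4, 5, 6, 7]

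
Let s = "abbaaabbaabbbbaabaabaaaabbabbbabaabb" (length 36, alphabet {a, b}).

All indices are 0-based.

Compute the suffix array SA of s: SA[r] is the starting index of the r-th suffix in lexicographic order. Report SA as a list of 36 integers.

[20, 3, 21, 17, 14, 32, 4, 22, 8, 18, 15, 30, 33, 0, 5, 23, 26, 9, 35, 19, 2, 16, 13, 31, 7, 29, 25, 34, 1, 12, 6, 28, 24, 11, 27, 10]

rank | idx | suffix
   0 |  20 | aaaabbabbbabaabb
   1 |   3 | aaabbaabbbbaabaabaaaabbabbbabaabb
   2 |  21 | aaabbabbbabaabb
   3 |  17 | aabaaaabbabbbabaabb
   4 |  14 | aabaabaaaabbabbbabaabb
   5 |  32 | aabb
   6 |   4 | aabbaabbbbaabaabaaaabbabbbabaabb
   7 |  22 | aabbabbbabaabb
   8 |   8 | aabbbbaabaabaaaabbabbbabaabb
   9 |  18 | abaaaabbabbbabaabb
  10 |  15 | abaabaaaabbabbbabaabb
  11 |  30 | abaabb
  12 |  33 | abb
  13 |   0 | abbaaabbaabbbbaabaabaaaabbabbbabaabb
  14 |   5 | abbaabbbbaabaabaaaabbabbbabaabb
  15 |  23 | abbabbbabaabb
  16 |  26 | abbbabaabb
  17 |   9 | abbbbaabaabaaaabbabbbabaabb
  18 |  35 | b
  19 |  19 | baaaabbabbbabaabb
  20 |   2 | baaabbaabbbbaabaabaaaabbabbbabaabb
  21 |  16 | baabaaaabbabbbabaabb
  22 |  13 | baabaabaaaabbabbbabaabb
  23 |  31 | baabb
  24 |   7 | baabbbbaabaabaaaabbabbbabaabb
  25 |  29 | babaabb
  26 |  25 | babbbabaabb
  27 |  34 | bb
  28 |   1 | bbaaabbaabbbbaabaabaaaabbabbbabaabb
  29 |  12 | bbaabaabaaaabbabbbabaabb
  30 |   6 | bbaabbbbaabaabaaaabbabbbabaabb
  31 |  28 | bbabaabb
  32 |  24 | bbabbbabaabb
  33 |  11 | bbbaabaabaaaabbabbbabaabb
  34 |  27 | bbbabaabb
  35 |  10 | bbbbaabaabaaaabbabbbabaabb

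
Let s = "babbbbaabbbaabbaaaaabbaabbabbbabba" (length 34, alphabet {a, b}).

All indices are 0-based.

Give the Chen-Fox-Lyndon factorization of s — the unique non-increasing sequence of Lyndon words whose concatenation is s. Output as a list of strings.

["b", "abbbb", "aabbb", "aabb", "aaaaabbaabbabbbabb", "a"]

emit factor 1: 'b' (i=0, period=1)
emit factor 2: 'abbbb' (i=1, period=5)
emit factor 3: 'aabbb' (i=6, period=5)
emit factor 4: 'aabb' (i=11, period=4)
emit factor 5: 'aaaaabbaabbabbbabb' (i=15, period=18)
emit factor 6: 'a' (i=33, period=1)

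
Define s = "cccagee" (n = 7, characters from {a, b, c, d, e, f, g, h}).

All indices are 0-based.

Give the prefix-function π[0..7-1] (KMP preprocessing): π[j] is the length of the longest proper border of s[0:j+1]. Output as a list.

π[0] = 0
j=1 s[j]='c': π[1]=1 (border 'c')
j=2 s[j]='c': π[2]=2 (border 'cc')
j=3 s[j]='a': k: 2→1→0; π[3]=0 (border '')
j=4 s[j]='g': π[4]=0 (border '')
j=5 s[j]='e': π[5]=0 (border '')
j=6 s[j]='e': π[6]=0 (border '')

[0, 1, 2, 0, 0, 0, 0]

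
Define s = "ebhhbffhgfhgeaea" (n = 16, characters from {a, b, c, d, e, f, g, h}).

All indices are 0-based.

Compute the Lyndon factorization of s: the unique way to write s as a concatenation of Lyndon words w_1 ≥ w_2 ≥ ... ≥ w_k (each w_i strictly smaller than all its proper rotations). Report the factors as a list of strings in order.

["e", "bhh", "bffhgfhge", "ae", "a"]

emit factor 1: 'e' (i=0, period=1)
emit factor 2: 'bhh' (i=1, period=3)
emit factor 3: 'bffhgfhge' (i=4, period=9)
emit factor 4: 'ae' (i=13, period=2)
emit factor 5: 'a' (i=15, period=1)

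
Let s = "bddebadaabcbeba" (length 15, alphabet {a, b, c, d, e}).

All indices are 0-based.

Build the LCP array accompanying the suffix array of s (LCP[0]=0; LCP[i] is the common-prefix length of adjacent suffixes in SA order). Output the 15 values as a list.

[0, 1, 1, 1, 0, 2, 1, 1, 1, 0, 0, 1, 1, 0, 3]

rank→(start, suffix):
  0 → (14, 'a')
  1 → (7, 'aabcbeba')
  2 → (8, 'abcbeba')
  3 → (5, 'adaabcbeba')
  4 → (13, 'ba')
  5 → (4, 'badaabcbeba')
  6 → (9, 'bcbeba')
  7 → (0, 'bddebadaabcbeba')
  8 → (11, 'beba')
  9 → (10, 'cbeba')
  10 → (6, 'daabcbeba')
  11 → (1, 'ddebadaabcbeba')
  12 → (2, 'debadaabcbeba')
  13 → (12, 'eba')
  14 → (3, 'ebadaabcbeba')

SA = [14, 7, 8, 5, 13, 4, 9, 0, 11, 10, 6, 1, 2, 12, 3]
[i] adj suffixes → lcp
  [1] 14/7 → 1 ('a')
  [2] 7/8 → 1 ('a')
  [3] 8/5 → 1 ('a')
  [4] 5/13 → 0 ('')
  [5] 13/4 → 2 ('ba')
  [6] 4/9 → 1 ('b')
  [7] 9/0 → 1 ('b')
  [8] 0/11 → 1 ('b')
  [9] 11/10 → 0 ('')
  [10] 10/6 → 0 ('')
  [11] 6/1 → 1 ('d')
  [12] 1/2 → 1 ('d')
  [13] 2/12 → 0 ('')
  [14] 12/3 → 3 ('eba')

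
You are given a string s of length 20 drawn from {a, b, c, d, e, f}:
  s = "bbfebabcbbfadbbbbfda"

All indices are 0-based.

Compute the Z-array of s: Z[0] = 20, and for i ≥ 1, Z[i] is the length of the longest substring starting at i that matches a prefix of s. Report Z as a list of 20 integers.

Z[0]=20
i=1: i≥r, start 0; Z[1]=1 extend→box=[1,2)
i=2: i≥r, start 0; Z[2]=0
i=3: i≥r, start 0; Z[3]=0
i=4: i≥r, start 0; Z[4]=1 extend→box=[4,5)
i=5: i≥r, start 0; Z[5]=0
i=6: i≥r, start 0; Z[6]=1 extend→box=[6,7)
i=7: i≥r, start 0; Z[7]=0
i=8: i≥r, start 0; Z[8]=3 extend→box=[8,11)
i=9: min(r-i=2, Z[1]=1)=1; Z[9]=1
i=10: min(r-i=1, Z[2]=0)=0; Z[10]=0
i=11: i≥r, start 0; Z[11]=0
i=12: i≥r, start 0; Z[12]=0
i=13: i≥r, start 0; Z[13]=2 extend→box=[13,15)
i=14: min(r-i=1, Z[1]=1)=1; Z[14]=2 extend→box=[14,16)
i=15: min(r-i=1, Z[1]=1)=1; Z[15]=3 extend→box=[15,18)
i=16: min(r-i=2, Z[1]=1)=1; Z[16]=1
i=17: min(r-i=1, Z[2]=0)=0; Z[17]=0
i=18: i≥r, start 0; Z[18]=0
i=19: i≥r, start 0; Z[19]=0

[20, 1, 0, 0, 1, 0, 1, 0, 3, 1, 0, 0, 0, 2, 2, 3, 1, 0, 0, 0]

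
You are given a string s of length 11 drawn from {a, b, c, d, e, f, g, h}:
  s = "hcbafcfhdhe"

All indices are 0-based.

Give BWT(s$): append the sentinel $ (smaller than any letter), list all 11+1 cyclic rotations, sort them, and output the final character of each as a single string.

rank  rotation      last
    0  $hcbafcfhdhe  e
    1  afcfhdhe$hcb  b
    2  bafcfhdhe$hc  c
    3  cbafcfhdhe$h  h
    4  cfhdhe$hcbaf  f
    5  dhe$hcbafcfh  h
    6  e$hcbafcfhdh  h
    7  fcfhdhe$hcba  a
    8  fhdhe$hcbafc  c
    9  hcbafcfhdhe$  $
   10  hdhe$hcbafcf  f
   11  he$hcbafcfhd  d

ebchfhhac$fd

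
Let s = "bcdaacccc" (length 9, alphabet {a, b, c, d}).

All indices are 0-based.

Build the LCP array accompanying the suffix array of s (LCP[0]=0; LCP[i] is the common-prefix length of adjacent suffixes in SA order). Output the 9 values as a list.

rank→(start, suffix):
  0 → (3, 'aacccc')
  1 → (4, 'acccc')
  2 → (0, 'bcdaacccc')
  3 → (8, 'c')
  4 → (7, 'cc')
  5 → (6, 'ccc')
  6 → (5, 'cccc')
  7 → (1, 'cdaacccc')
  8 → (2, 'daacccc')

SA = [3, 4, 0, 8, 7, 6, 5, 1, 2]
[i] adj suffixes → lcp
  [1] 3/4 → 1 ('a')
  [2] 4/0 → 0 ('')
  [3] 0/8 → 0 ('')
  [4] 8/7 → 1 ('c')
  [5] 7/6 → 2 ('cc')
  [6] 6/5 → 3 ('ccc')
  [7] 5/1 → 1 ('c')
  [8] 1/2 → 0 ('')

[0, 1, 0, 0, 1, 2, 3, 1, 0]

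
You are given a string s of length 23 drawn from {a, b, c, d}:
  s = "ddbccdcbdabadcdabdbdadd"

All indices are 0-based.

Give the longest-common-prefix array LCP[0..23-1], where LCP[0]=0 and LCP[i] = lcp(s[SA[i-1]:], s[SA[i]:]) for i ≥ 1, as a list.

rank | idx | suffix
   0 |   9 | abadcdabdbdadd
   1 |  15 | abdbdadd
   2 |  11 | adcdabdbdadd
   3 |  20 | add
   4 |  10 | badcdabdbdadd
   5 |   2 | bccdcbdabadcdabdbdadd
   6 |   7 | bdabadcdabdbdadd
   7 |  18 | bdadd
   8 |  16 | bdbdadd
   9 |   6 | cbdabadcdabdbdadd
  10 |   3 | ccdcbdabadcdabdbdadd
  11 |  13 | cdabdbdadd
  12 |   4 | cdcbdabadcdabdbdadd
  13 |  22 | d
  14 |   8 | dabadcdabdbdadd
  15 |  14 | dabdbdadd
  16 |  19 | dadd
  17 |   1 | dbccdcbdabadcdabdbdadd
  18 |  17 | dbdadd
  19 |   5 | dcbdabadcdabdbdadd
  20 |  12 | dcdabdbdadd
  21 |  21 | dd
  22 |   0 | ddbccdcbdabadcdabdbdadd

SA = [9, 15, 11, 20, 10, 2, 7, 18, 16, 6, 3, 13, 4, 22, 8, 14, 19, 1, 17, 5, 12, 21, 0]
rank  pair      lcp
   1  s[9:],s[15:]  2  'ab'
   2  s[15:],s[11:]  1  'a'
   3  s[11:],s[20:]  2  'ad'
   4  s[20:],s[10:]  0  ''
   5  s[10:],s[2:]  1  'b'
   6  s[2:],s[7:]  1  'b'
   7  s[7:],s[18:]  3  'bda'
   8  s[18:],s[16:]  2  'bd'
   9  s[16:],s[6:]  0  ''
  10  s[6:],s[3:]  1  'c'
  11  s[3:],s[13:]  1  'c'
  12  s[13:],s[4:]  2  'cd'
  13  s[4:],s[22:]  0  ''
  14  s[22:],s[8:]  1  'd'
  15  s[8:],s[14:]  3  'dab'
  16  s[14:],s[19:]  2  'da'
  17  s[19:],s[1:]  1  'd'
  18  s[1:],s[17:]  2  'db'
  19  s[17:],s[5:]  1  'd'
  20  s[5:],s[12:]  2  'dc'
  21  s[12:],s[21:]  1  'd'
  22  s[21:],s[0:]  2  'dd'

[0, 2, 1, 2, 0, 1, 1, 3, 2, 0, 1, 1, 2, 0, 1, 3, 2, 1, 2, 1, 2, 1, 2]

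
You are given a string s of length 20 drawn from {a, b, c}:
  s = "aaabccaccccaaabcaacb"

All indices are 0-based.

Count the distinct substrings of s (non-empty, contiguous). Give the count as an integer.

172

sorted suffixes:
  #0 SA[0]=11  'aaabcaacb'
  #1 SA[1]=0  'aaabccaccccaaabcaacb'
  #2 SA[2]=12  'aabcaacb'
  #3 SA[3]=1  'aabccaccccaaabcaacb'
  #4 SA[4]=16  'aacb'
  #5 SA[5]=13  'abcaacb'
  #6 SA[6]=2  'abccaccccaaabcaacb'
  #7 SA[7]=17  'acb'
  #8 SA[8]=6  'accccaaabcaacb'
  #9 SA[9]=19  'b'
  #10 SA[10]=14  'bcaacb'
  #11 SA[11]=3  'bccaccccaaabcaacb'
  #12 SA[12]=10  'caaabcaacb'
  #13 SA[13]=15  'caacb'
  #14 SA[14]=5  'caccccaaabcaacb'
  #15 SA[15]=18  'cb'
  #16 SA[16]=9  'ccaaabcaacb'
  #17 SA[17]=4  'ccaccccaaabcaacb'
  #18 SA[18]=8  'cccaaabcaacb'
  #19 SA[19]=7  'ccccaaabcaacb'

SA = [11, 0, 12, 1, 16, 13, 2, 17, 6, 19, 14, 3, 10, 15, 5, 18, 9, 4, 8, 7]
i: (SA[i-1],SA[i]) lcp shared
  1: (11,0) 5 'aaabc'
  2: (0,12) 2 'aa'
  3: (12,1) 4 'aabc'
  4: (1,16) 2 'aa'
  5: (16,13) 1 'a'
  6: (13,2) 3 'abc'
  7: (2,17) 1 'a'
  8: (17,6) 2 'ac'
  9: (6,19) 0 ''
  10: (19,14) 1 'b'
  11: (14,3) 2 'bc'
  12: (3,10) 0 ''
  13: (10,15) 3 'caa'
  14: (15,5) 2 'ca'
  15: (5,18) 1 'c'
  16: (18,9) 1 'c'
  17: (9,4) 3 'cca'
  18: (4,8) 2 'cc'
  19: (8,7) 3 'ccc'

n(n+1)/2 = 20·21/2 = 210
Σ LCP = 0 + 5 + 2 + 4 + 2 + 1 + 3 + 1 + 2 + 0 + 1 + 2 + 0 + 3 + 2 + 1 + 1 + 3 + 2 + 3 = 38
distinct = 210 − 38 = 172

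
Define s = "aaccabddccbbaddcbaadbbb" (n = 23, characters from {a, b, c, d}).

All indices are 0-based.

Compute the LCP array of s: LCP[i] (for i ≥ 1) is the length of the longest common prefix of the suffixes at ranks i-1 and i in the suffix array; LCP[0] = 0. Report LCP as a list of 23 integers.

rank | idx | suffix
   0 |   0 | aaccabddccbbaddcbaadbbb
   1 |  17 | aadbbb
   2 |   4 | abddccbbaddcbaadbbb
   3 |   1 | accabddccbbaddcbaadbbb
   4 |  18 | adbbb
   5 |  12 | addcbaadbbb
   6 |  22 | b
   7 |  16 | baadbbb
   8 |  11 | baddcbaadbbb
   9 |  21 | bb
  10 |  10 | bbaddcbaadbbb
  11 |  20 | bbb
  12 |   5 | bddccbbaddcbaadbbb
  13 |   3 | cabddccbbaddcbaadbbb
  14 |  15 | cbaadbbb
  15 |   9 | cbbaddcbaadbbb
  16 |   2 | ccabddccbbaddcbaadbbb
  17 |   8 | ccbbaddcbaadbbb
  18 |  19 | dbbb
  19 |  14 | dcbaadbbb
  20 |   7 | dccbbaddcbaadbbb
  21 |  13 | ddcbaadbbb
  22 |   6 | ddccbbaddcbaadbbb

SA = [0, 17, 4, 1, 18, 12, 22, 16, 11, 21, 10, 20, 5, 3, 15, 9, 2, 8, 19, 14, 7, 13, 6]
i: (SA[i-1],SA[i]) lcp shared
  1: (0,17) 2 'aa'
  2: (17,4) 1 'a'
  3: (4,1) 1 'a'
  4: (1,18) 1 'a'
  5: (18,12) 2 'ad'
  6: (12,22) 0 ''
  7: (22,16) 1 'b'
  8: (16,11) 2 'ba'
  9: (11,21) 1 'b'
  10: (21,10) 2 'bb'
  11: (10,20) 2 'bb'
  12: (20,5) 1 'b'
  13: (5,3) 0 ''
  14: (3,15) 1 'c'
  15: (15,9) 2 'cb'
  16: (9,2) 1 'c'
  17: (2,8) 2 'cc'
  18: (8,19) 0 ''
  19: (19,14) 1 'd'
  20: (14,7) 2 'dc'
  21: (7,13) 1 'd'
  22: (13,6) 3 'ddc'

[0, 2, 1, 1, 1, 2, 0, 1, 2, 1, 2, 2, 1, 0, 1, 2, 1, 2, 0, 1, 2, 1, 3]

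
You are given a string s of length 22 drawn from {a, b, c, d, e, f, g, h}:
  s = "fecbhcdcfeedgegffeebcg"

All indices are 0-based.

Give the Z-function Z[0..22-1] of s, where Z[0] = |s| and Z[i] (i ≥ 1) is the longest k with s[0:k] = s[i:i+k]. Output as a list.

Z[0]=22
i=1: fresh scan; Z[1]=0
i=2: fresh scan; Z[2]=0
i=3: fresh scan; Z[3]=0
i=4: fresh scan; Z[4]=0
i=5: fresh scan; Z[5]=0
i=6: fresh scan; Z[6]=0
i=7: fresh scan; Z[7]=0
i=8: fresh scan; Z[8]=2 extend→box=[8,10)
i=9: min(r-i=1, Z[1]=0)=0; Z[9]=0
i=10: fresh scan; Z[10]=0
i=11: fresh scan; Z[11]=0
i=12: fresh scan; Z[12]=0
i=13: fresh scan; Z[13]=0
i=14: fresh scan; Z[14]=0
i=15: fresh scan; Z[15]=1 extend→box=[15,16)
i=16: fresh scan; Z[16]=2 extend→box=[16,18)
i=17: min(r-i=1, Z[1]=0)=0; Z[17]=0
i=18: fresh scan; Z[18]=0
i=19: fresh scan; Z[19]=0
i=20: fresh scan; Z[20]=0
i=21: fresh scan; Z[21]=0

[22, 0, 0, 0, 0, 0, 0, 0, 2, 0, 0, 0, 0, 0, 0, 1, 2, 0, 0, 0, 0, 0]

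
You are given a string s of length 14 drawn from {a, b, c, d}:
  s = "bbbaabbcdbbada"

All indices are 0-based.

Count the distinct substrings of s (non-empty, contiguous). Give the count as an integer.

90

rank→(start, suffix):
  0 → (13, 'a')
  1 → (3, 'aabbcdbbada')
  2 → (4, 'abbcdbbada')
  3 → (11, 'ada')
  4 → (2, 'baabbcdbbada')
  5 → (10, 'bada')
  6 → (1, 'bbaabbcdbbada')
  7 → (9, 'bbada')
  8 → (0, 'bbbaabbcdbbada')
  9 → (5, 'bbcdbbada')
  10 → (6, 'bcdbbada')
  11 → (7, 'cdbbada')
  12 → (12, 'da')
  13 → (8, 'dbbada')

SA = [13, 3, 4, 11, 2, 10, 1, 9, 0, 5, 6, 7, 12, 8]
rank  pair      lcp
   1  s[13:],s[3:]  1  'a'
   2  s[3:],s[4:]  1  'a'
   3  s[4:],s[11:]  1  'a'
   4  s[11:],s[2:]  0  ''
   5  s[2:],s[10:]  2  'ba'
   6  s[10:],s[1:]  1  'b'
   7  s[1:],s[9:]  3  'bba'
   8  s[9:],s[0:]  2  'bb'
   9  s[0:],s[5:]  2  'bb'
  10  s[5:],s[6:]  1  'b'
  11  s[6:],s[7:]  0  ''
  12  s[7:],s[12:]  0  ''
  13  s[12:],s[8:]  1  'd'

n(n+1)/2 = 14·15/2 = 105
Σ LCP = 0 + 1 + 1 + 1 + 0 + 2 + 1 + 3 + 2 + 2 + 1 + 0 + 0 + 1 = 15
distinct = 105 − 15 = 90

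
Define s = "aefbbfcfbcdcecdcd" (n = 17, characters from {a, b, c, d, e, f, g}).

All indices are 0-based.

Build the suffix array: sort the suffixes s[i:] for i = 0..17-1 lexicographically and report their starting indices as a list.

rank→(start, suffix):
  0 → (0, 'aefbbfcfbcdcecdcd')
  1 → (3, 'bbfcfbcdcecdcd')
  2 → (8, 'bcdcecdcd')
  3 → (4, 'bfcfbcdcecdcd')
  4 → (15, 'cd')
  5 → (13, 'cdcd')
  6 → (9, 'cdcecdcd')
  7 → (11, 'cecdcd')
  8 → (6, 'cfbcdcecdcd')
  9 → (16, 'd')
  10 → (14, 'dcd')
  11 → (10, 'dcecdcd')
  12 → (12, 'ecdcd')
  13 → (1, 'efbbfcfbcdcecdcd')
  14 → (2, 'fbbfcfbcdcecdcd')
  15 → (7, 'fbcdcecdcd')
  16 → (5, 'fcfbcdcecdcd')

[0, 3, 8, 4, 15, 13, 9, 11, 6, 16, 14, 10, 12, 1, 2, 7, 5]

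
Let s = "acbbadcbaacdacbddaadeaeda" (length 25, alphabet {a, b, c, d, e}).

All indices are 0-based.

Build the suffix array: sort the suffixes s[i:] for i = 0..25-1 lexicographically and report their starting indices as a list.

rank→(start, suffix):
  0 → (24, 'a')
  1 → (8, 'aacdacbddaadeaeda')
  2 → (17, 'aadeaeda')
  3 → (0, 'acbbadcbaacdacbddaadeaeda')
  4 → (12, 'acbddaadeaeda')
  5 → (9, 'acdacbddaadeaeda')
  6 → (4, 'adcbaacdacbddaadeaeda')
  7 → (18, 'adeaeda')
  8 → (21, 'aeda')
  9 → (7, 'baacdacbddaadeaeda')
  10 → (3, 'badcbaacdacbddaadeaeda')
  11 → (2, 'bbadcbaacdacbddaadeaeda')
  12 → (14, 'bddaadeaeda')
  13 → (6, 'cbaacdacbddaadeaeda')
  14 → (1, 'cbbadcbaacdacbddaadeaeda')
  15 → (13, 'cbddaadeaeda')
  16 → (10, 'cdacbddaadeaeda')
  17 → (23, 'da')
  18 → (16, 'daadeaeda')
  19 → (11, 'dacbddaadeaeda')
  20 → (5, 'dcbaacdacbddaadeaeda')
  21 → (15, 'ddaadeaeda')
  22 → (19, 'deaeda')
  23 → (20, 'eaeda')
  24 → (22, 'eda')

[24, 8, 17, 0, 12, 9, 4, 18, 21, 7, 3, 2, 14, 6, 1, 13, 10, 23, 16, 11, 5, 15, 19, 20, 22]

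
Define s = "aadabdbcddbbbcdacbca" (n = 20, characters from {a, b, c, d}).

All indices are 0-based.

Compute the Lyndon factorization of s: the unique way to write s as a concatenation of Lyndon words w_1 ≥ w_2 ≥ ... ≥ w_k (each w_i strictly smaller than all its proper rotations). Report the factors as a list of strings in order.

["aadabdbcddbbbcdacbc", "a"]

emit factor 1: 'aadabdbcddbbbcdacbc' (i=0, period=19)
emit factor 2: 'a' (i=19, period=1)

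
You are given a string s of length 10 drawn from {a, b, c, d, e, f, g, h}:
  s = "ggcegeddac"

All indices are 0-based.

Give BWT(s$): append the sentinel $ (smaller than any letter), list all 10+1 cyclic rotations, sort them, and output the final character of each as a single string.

rank  rotation     last
    0  $ggcegeddac  c
    1  ac$ggcegedd  d
    2  c$ggcegedda  a
    3  cegeddac$gg  g
    4  dac$ggceged  d
    5  ddac$ggcege  e
    6  eddac$ggceg  g
    7  egeddac$ggc  c
    8  gcegeddac$g  g
    9  geddac$ggce  e
   10  ggcegeddac$  $

cdagdegcge$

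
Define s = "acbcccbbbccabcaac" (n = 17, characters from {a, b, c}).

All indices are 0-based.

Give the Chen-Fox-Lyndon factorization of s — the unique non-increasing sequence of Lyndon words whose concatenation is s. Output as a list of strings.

emit factor 1: 'acbcccbbbcc' (i=0, period=11)
emit factor 2: 'abc' (i=11, period=3)
emit factor 3: 'aac' (i=14, period=3)

["acbcccbbbcc", "abc", "aac"]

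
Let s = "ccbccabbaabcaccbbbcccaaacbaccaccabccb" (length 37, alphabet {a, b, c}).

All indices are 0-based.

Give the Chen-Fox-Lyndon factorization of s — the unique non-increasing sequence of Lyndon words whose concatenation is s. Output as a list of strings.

["c", "c", "bcc", "abb", "aabcaccbbbccc", "aaacbaccaccabccb"]

emit factor 1: 'c' (i=0, period=1)
emit factor 2: 'c' (i=1, period=1)
emit factor 3: 'bcc' (i=2, period=3)
emit factor 4: 'abb' (i=5, period=3)
emit factor 5: 'aabcaccbbbccc' (i=8, period=13)
emit factor 6: 'aaacbaccaccabccb' (i=21, period=16)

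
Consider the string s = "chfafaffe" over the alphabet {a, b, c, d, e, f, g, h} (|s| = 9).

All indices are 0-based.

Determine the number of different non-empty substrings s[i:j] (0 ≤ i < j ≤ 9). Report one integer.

38

rank→(start, suffix):
  0 → (3, 'afaffe')
  1 → (5, 'affe')
  2 → (0, 'chfafaffe')
  3 → (8, 'e')
  4 → (2, 'fafaffe')
  5 → (4, 'faffe')
  6 → (7, 'fe')
  7 → (6, 'ffe')
  8 → (1, 'hfafaffe')

SA = [3, 5, 0, 8, 2, 4, 7, 6, 1]
[i] adj suffixes → lcp
  [1] 3/5 → 2 ('af')
  [2] 5/0 → 0 ('')
  [3] 0/8 → 0 ('')
  [4] 8/2 → 0 ('')
  [5] 2/4 → 3 ('faf')
  [6] 4/7 → 1 ('f')
  [7] 7/6 → 1 ('f')
  [8] 6/1 → 0 ('')

n(n+1)/2 = 9·10/2 = 45
Σ LCP = 0 + 2 + 0 + 0 + 0 + 3 + 1 + 1 + 0 = 7
distinct = 45 − 7 = 38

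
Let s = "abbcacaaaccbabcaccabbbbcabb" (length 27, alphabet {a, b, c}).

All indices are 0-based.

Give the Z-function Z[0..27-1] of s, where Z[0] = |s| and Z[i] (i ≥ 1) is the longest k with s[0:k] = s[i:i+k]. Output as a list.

[27, 0, 0, 0, 1, 0, 1, 1, 1, 0, 0, 0, 2, 0, 0, 1, 0, 0, 3, 0, 0, 0, 0, 0, 3, 0, 0]

Z[0]=27
i=1: fresh scan; Z[1]=0
i=2: fresh scan; Z[2]=0
i=3: fresh scan; Z[3]=0
i=4: fresh scan; Z[4]=1 extend→box=[4,5)
i=5: fresh scan; Z[5]=0
i=6: fresh scan; Z[6]=1 extend→box=[6,7)
i=7: fresh scan; Z[7]=1 extend→box=[7,8)
i=8: fresh scan; Z[8]=1 extend→box=[8,9)
i=9: fresh scan; Z[9]=0
i=10: fresh scan; Z[10]=0
i=11: fresh scan; Z[11]=0
i=12: fresh scan; Z[12]=2 extend→box=[12,14)
i=13: min(r-i=1, Z[1]=0)=0; Z[13]=0
i=14: fresh scan; Z[14]=0
i=15: fresh scan; Z[15]=1 extend→box=[15,16)
i=16: fresh scan; Z[16]=0
i=17: fresh scan; Z[17]=0
i=18: fresh scan; Z[18]=3 extend→box=[18,21)
i=19: min(r-i=2, Z[1]=0)=0; Z[19]=0
i=20: min(r-i=1, Z[2]=0)=0; Z[20]=0
i=21: fresh scan; Z[21]=0
i=22: fresh scan; Z[22]=0
i=23: fresh scan; Z[23]=0
i=24: fresh scan; Z[24]=3 extend→box=[24,27)
i=25: min(r-i=2, Z[1]=0)=0; Z[25]=0
i=26: min(r-i=1, Z[2]=0)=0; Z[26]=0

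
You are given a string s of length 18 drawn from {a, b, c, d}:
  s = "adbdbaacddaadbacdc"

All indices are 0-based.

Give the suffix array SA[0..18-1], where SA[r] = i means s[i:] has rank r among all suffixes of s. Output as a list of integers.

[5, 10, 14, 6, 11, 0, 4, 13, 2, 17, 15, 7, 9, 3, 12, 1, 16, 8]

rank→(start, suffix):
  0 → (5, 'aacddaadbacdc')
  1 → (10, 'aadbacdc')
  2 → (14, 'acdc')
  3 → (6, 'acddaadbacdc')
  4 → (11, 'adbacdc')
  5 → (0, 'adbdbaacddaadbacdc')
  6 → (4, 'baacddaadbacdc')
  7 → (13, 'bacdc')
  8 → (2, 'bdbaacddaadbacdc')
  9 → (17, 'c')
  10 → (15, 'cdc')
  11 → (7, 'cddaadbacdc')
  12 → (9, 'daadbacdc')
  13 → (3, 'dbaacddaadbacdc')
  14 → (12, 'dbacdc')
  15 → (1, 'dbdbaacddaadbacdc')
  16 → (16, 'dc')
  17 → (8, 'ddaadbacdc')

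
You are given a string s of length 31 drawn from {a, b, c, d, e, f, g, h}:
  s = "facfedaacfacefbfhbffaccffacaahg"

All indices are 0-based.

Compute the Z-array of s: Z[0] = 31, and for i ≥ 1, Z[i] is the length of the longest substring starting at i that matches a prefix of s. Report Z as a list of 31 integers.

[31, 0, 0, 1, 0, 0, 0, 0, 0, 3, 0, 0, 0, 1, 0, 1, 0, 0, 1, 3, 0, 0, 0, 1, 3, 0, 0, 0, 0, 0, 0]

Z[0]=31
i=1: outside box; Z[1]=0
i=2: outside box; Z[2]=0
i=3: outside box; Z[3]=1 grow→box=[3,4)
i=4: outside box; Z[4]=0
i=5: outside box; Z[5]=0
i=6: outside box; Z[6]=0
i=7: outside box; Z[7]=0
i=8: outside box; Z[8]=0
i=9: outside box; Z[9]=3 grow→box=[9,12)
i=10: min(r-i=2, Z[1]=0)=0; Z[10]=0
i=11: min(r-i=1, Z[2]=0)=0; Z[11]=0
i=12: outside box; Z[12]=0
i=13: outside box; Z[13]=1 grow→box=[13,14)
i=14: outside box; Z[14]=0
i=15: outside box; Z[15]=1 grow→box=[15,16)
i=16: outside box; Z[16]=0
i=17: outside box; Z[17]=0
i=18: outside box; Z[18]=1 grow→box=[18,19)
i=19: outside box; Z[19]=3 grow→box=[19,22)
i=20: min(r-i=2, Z[1]=0)=0; Z[20]=0
i=21: min(r-i=1, Z[2]=0)=0; Z[21]=0
i=22: outside box; Z[22]=0
i=23: outside box; Z[23]=1 grow→box=[23,24)
i=24: outside box; Z[24]=3 grow→box=[24,27)
i=25: min(r-i=2, Z[1]=0)=0; Z[25]=0
i=26: min(r-i=1, Z[2]=0)=0; Z[26]=0
i=27: outside box; Z[27]=0
i=28: outside box; Z[28]=0
i=29: outside box; Z[29]=0
i=30: outside box; Z[30]=0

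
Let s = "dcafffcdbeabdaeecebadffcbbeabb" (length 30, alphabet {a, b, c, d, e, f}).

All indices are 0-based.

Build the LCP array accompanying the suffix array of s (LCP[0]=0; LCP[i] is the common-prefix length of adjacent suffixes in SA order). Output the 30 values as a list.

rank→(start, suffix):
  0 → (27, 'abb')
  1 → (10, 'abdaeecebadffcbbeabb')
  2 → (19, 'adffcbbeabb')
  3 → (13, 'aeecebadffcbbeabb')
  4 → (2, 'afffcdbeabdaeecebadffcbbeabb')
  5 → (29, 'b')
  6 → (18, 'badffcbbeabb')
  7 → (28, 'bb')
  8 → (24, 'bbeabb')
  9 → (11, 'bdaeecebadffcbbeabb')
  10 → (25, 'beabb')
  11 → (8, 'beabdaeecebadffcbbeabb')
  12 → (1, 'cafffcdbeabdaeecebadffcbbeabb')
  13 → (23, 'cbbeabb')
  14 → (6, 'cdbeabdaeecebadffcbbeabb')
  15 → (16, 'cebadffcbbeabb')
  16 → (12, 'daeecebadffcbbeabb')
  17 → (7, 'dbeabdaeecebadffcbbeabb')
  18 → (0, 'dcafffcdbeabdaeecebadffcbbeabb')
  19 → (20, 'dffcbbeabb')
  20 → (26, 'eabb')
  21 → (9, 'eabdaeecebadffcbbeabb')
  22 → (17, 'ebadffcbbeabb')
  23 → (15, 'ecebadffcbbeabb')
  24 → (14, 'eecebadffcbbeabb')
  25 → (22, 'fcbbeabb')
  26 → (5, 'fcdbeabdaeecebadffcbbeabb')
  27 → (21, 'ffcbbeabb')
  28 → (4, 'ffcdbeabdaeecebadffcbbeabb')
  29 → (3, 'fffcdbeabdaeecebadffcbbeabb')

SA = [27, 10, 19, 13, 2, 29, 18, 28, 24, 11, 25, 8, 1, 23, 6, 16, 12, 7, 0, 20, 26, 9, 17, 15, 14, 22, 5, 21, 4, 3]
rank  pair      lcp
   1  s[27:],s[10:]  2  'ab'
   2  s[10:],s[19:]  1  'a'
   3  s[19:],s[13:]  1  'a'
   4  s[13:],s[2:]  1  'a'
   5  s[2:],s[29:]  0  ''
   6  s[29:],s[18:]  1  'b'
   7  s[18:],s[28:]  1  'b'
   8  s[28:],s[24:]  2  'bb'
   9  s[24:],s[11:]  1  'b'
  10  s[11:],s[25:]  1  'b'
  11  s[25:],s[8:]  4  'beab'
  12  s[8:],s[1:]  0  ''
  13  s[1:],s[23:]  1  'c'
  14  s[23:],s[6:]  1  'c'
  15  s[6:],s[16:]  1  'c'
  16  s[16:],s[12:]  0  ''
  17  s[12:],s[7:]  1  'd'
  18  s[7:],s[0:]  1  'd'
  19  s[0:],s[20:]  1  'd'
  20  s[20:],s[26:]  0  ''
  21  s[26:],s[9:]  3  'eab'
  22  s[9:],s[17:]  1  'e'
  23  s[17:],s[15:]  1  'e'
  24  s[15:],s[14:]  1  'e'
  25  s[14:],s[22:]  0  ''
  26  s[22:],s[5:]  2  'fc'
  27  s[5:],s[21:]  1  'f'
  28  s[21:],s[4:]  3  'ffc'
  29  s[4:],s[3:]  2  'ff'

[0, 2, 1, 1, 1, 0, 1, 1, 2, 1, 1, 4, 0, 1, 1, 1, 0, 1, 1, 1, 0, 3, 1, 1, 1, 0, 2, 1, 3, 2]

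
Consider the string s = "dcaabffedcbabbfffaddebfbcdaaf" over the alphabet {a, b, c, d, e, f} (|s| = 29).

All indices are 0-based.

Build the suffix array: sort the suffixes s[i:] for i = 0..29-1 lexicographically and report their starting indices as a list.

sorted suffixes:
  #0 SA[0]=2  'aabffedcbabbfffaddebfbcdaaf'
  #1 SA[1]=26  'aaf'
  #2 SA[2]=11  'abbfffaddebfbcdaaf'
  #3 SA[3]=3  'abffedcbabbfffaddebfbcdaaf'
  #4 SA[4]=17  'addebfbcdaaf'
  #5 SA[5]=27  'af'
  #6 SA[6]=10  'babbfffaddebfbcdaaf'
  #7 SA[7]=12  'bbfffaddebfbcdaaf'
  #8 SA[8]=23  'bcdaaf'
  #9 SA[9]=21  'bfbcdaaf'
  #10 SA[10]=4  'bffedcbabbfffaddebfbcdaaf'
  #11 SA[11]=13  'bfffaddebfbcdaaf'
  #12 SA[12]=1  'caabffedcbabbfffaddebfbcdaaf'
  #13 SA[13]=9  'cbabbfffaddebfbcdaaf'
  #14 SA[14]=24  'cdaaf'
  #15 SA[15]=25  'daaf'
  #16 SA[16]=0  'dcaabffedcbabbfffaddebfbcdaaf'
  #17 SA[17]=8  'dcbabbfffaddebfbcdaaf'
  #18 SA[18]=18  'ddebfbcdaaf'
  #19 SA[19]=19  'debfbcdaaf'
  #20 SA[20]=20  'ebfbcdaaf'
  #21 SA[21]=7  'edcbabbfffaddebfbcdaaf'
  #22 SA[22]=28  'f'
  #23 SA[23]=16  'faddebfbcdaaf'
  #24 SA[24]=22  'fbcdaaf'
  #25 SA[25]=6  'fedcbabbfffaddebfbcdaaf'
  #26 SA[26]=15  'ffaddebfbcdaaf'
  #27 SA[27]=5  'ffedcbabbfffaddebfbcdaaf'
  #28 SA[28]=14  'fffaddebfbcdaaf'

[2, 26, 11, 3, 17, 27, 10, 12, 23, 21, 4, 13, 1, 9, 24, 25, 0, 8, 18, 19, 20, 7, 28, 16, 22, 6, 15, 5, 14]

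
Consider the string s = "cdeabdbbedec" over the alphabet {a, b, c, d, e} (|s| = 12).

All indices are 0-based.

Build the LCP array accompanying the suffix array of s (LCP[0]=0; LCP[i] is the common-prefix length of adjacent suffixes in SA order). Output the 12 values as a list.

[0, 0, 1, 1, 0, 1, 0, 1, 2, 0, 1, 1]

rank→(start, suffix):
  0 → (3, 'abdbbedec')
  1 → (6, 'bbedec')
  2 → (4, 'bdbbedec')
  3 → (7, 'bedec')
  4 → (11, 'c')
  5 → (0, 'cdeabdbbedec')
  6 → (5, 'dbbedec')
  7 → (1, 'deabdbbedec')
  8 → (9, 'dec')
  9 → (2, 'eabdbbedec')
  10 → (10, 'ec')
  11 → (8, 'edec')

SA = [3, 6, 4, 7, 11, 0, 5, 1, 9, 2, 10, 8]
i: (SA[i-1],SA[i]) lcp shared
  1: (3,6) 0 ''
  2: (6,4) 1 'b'
  3: (4,7) 1 'b'
  4: (7,11) 0 ''
  5: (11,0) 1 'c'
  6: (0,5) 0 ''
  7: (5,1) 1 'd'
  8: (1,9) 2 'de'
  9: (9,2) 0 ''
  10: (2,10) 1 'e'
  11: (10,8) 1 'e'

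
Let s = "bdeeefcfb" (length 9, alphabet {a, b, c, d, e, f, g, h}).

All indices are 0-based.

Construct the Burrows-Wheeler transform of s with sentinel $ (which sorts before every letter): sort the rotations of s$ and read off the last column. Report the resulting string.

bf$fbdeece

rank  rotation    last
    0  $bdeeefcfb  b
    1  b$bdeeefcf  f
    2  bdeeefcfb$  $
    3  cfb$bdeeef  f
    4  deeefcfb$b  b
    5  eeefcfb$bd  d
    6  eefcfb$bde  e
    7  efcfb$bdee  e
    8  fb$bdeeefc  c
    9  fcfb$bdeee  e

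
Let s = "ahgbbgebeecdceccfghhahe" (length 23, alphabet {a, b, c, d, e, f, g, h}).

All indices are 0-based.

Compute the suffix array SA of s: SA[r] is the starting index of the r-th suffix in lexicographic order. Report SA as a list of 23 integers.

sorted suffixes:
  #0 SA[0]=20  'ahe'
  #1 SA[1]=0  'ahgbbgebeecdceccfghhahe'
  #2 SA[2]=3  'bbgebeecdceccfghhahe'
  #3 SA[3]=7  'beecdceccfghhahe'
  #4 SA[4]=4  'bgebeecdceccfghhahe'
  #5 SA[5]=14  'ccfghhahe'
  #6 SA[6]=10  'cdceccfghhahe'
  #7 SA[7]=12  'ceccfghhahe'
  #8 SA[8]=15  'cfghhahe'
  #9 SA[9]=11  'dceccfghhahe'
  #10 SA[10]=22  'e'
  #11 SA[11]=6  'ebeecdceccfghhahe'
  #12 SA[12]=13  'eccfghhahe'
  #13 SA[13]=9  'ecdceccfghhahe'
  #14 SA[14]=8  'eecdceccfghhahe'
  #15 SA[15]=16  'fghhahe'
  #16 SA[16]=2  'gbbgebeecdceccfghhahe'
  #17 SA[17]=5  'gebeecdceccfghhahe'
  #18 SA[18]=17  'ghhahe'
  #19 SA[19]=19  'hahe'
  #20 SA[20]=21  'he'
  #21 SA[21]=1  'hgbbgebeecdceccfghhahe'
  #22 SA[22]=18  'hhahe'

[20, 0, 3, 7, 4, 14, 10, 12, 15, 11, 22, 6, 13, 9, 8, 16, 2, 5, 17, 19, 21, 1, 18]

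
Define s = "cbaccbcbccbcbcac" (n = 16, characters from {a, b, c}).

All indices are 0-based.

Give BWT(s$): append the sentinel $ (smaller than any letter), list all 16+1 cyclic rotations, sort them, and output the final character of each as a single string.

ccbcccccab$bccbba

rank  rotation           last
    0  $cbaccbcbccbcbcac  c
    1  ac$cbaccbcbccbcbc  c
    2  accbcbccbcbcac$cb  b
    3  baccbcbccbcbcac$c  c
    4  bcac$cbaccbcbccbc  c
    5  bcbcac$cbaccbcbcc  c
    6  bcbccbcbcac$cbacc  c
    7  bccbcbcac$cbaccbc  c
    8  c$cbaccbcbccbcbca  a
    9  cac$cbaccbcbccbcb  b
   10  cbaccbcbccbcbcac$  $
   11  cbcac$cbaccbcbccb  b
   12  cbcbcac$cbaccbcbc  c
   13  cbcbccbcbcac$cbac  c
   14  cbccbcbcac$cbaccb  b
   15  ccbcbcac$cbaccbcb  b
   16  ccbcbccbcbcac$cba  a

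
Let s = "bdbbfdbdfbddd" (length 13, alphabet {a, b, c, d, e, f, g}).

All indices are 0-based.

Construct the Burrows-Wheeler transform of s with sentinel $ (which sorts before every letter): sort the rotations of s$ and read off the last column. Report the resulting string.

rank  rotation        last
    0  $bdbbfdbdfbddd  d
    1  bbfdbdfbddd$bd  d
    2  bdbbfdbdfbddd$  $
    3  bddd$bdbbfdbdf  f
    4  bdfbddd$bdbbfd  d
    5  bfdbdfbddd$bdb  b
    6  d$bdbbfdbdfbdd  d
    7  dbbfdbdfbddd$b  b
    8  dbdfbddd$bdbbf  f
    9  dd$bdbbfdbdfbd  d
   10  ddd$bdbbfdbdfb  b
   11  dfbddd$bdbbfdb  b
   12  fbddd$bdbbfdbd  d
   13  fdbdfbddd$bdbb  b

dd$fdbdbfdbbdb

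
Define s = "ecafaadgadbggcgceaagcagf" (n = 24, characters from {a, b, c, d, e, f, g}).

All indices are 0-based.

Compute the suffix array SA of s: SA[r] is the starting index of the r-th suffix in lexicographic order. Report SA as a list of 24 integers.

rank | idx | suffix
   0 |   4 | aadgadbggcgceaagcagf
   1 |  17 | aagcagf
   2 |   8 | adbggcgceaagcagf
   3 |   5 | adgadbggcgceaagcagf
   4 |   2 | afaadgadbggcgceaagcagf
   5 |  18 | agcagf
   6 |  21 | agf
   7 |  10 | bggcgceaagcagf
   8 |   1 | cafaadgadbggcgceaagcagf
   9 |  20 | cagf
  10 |  15 | ceaagcagf
  11 |  13 | cgceaagcagf
  12 |   9 | dbggcgceaagcagf
  13 |   6 | dgadbggcgceaagcagf
  14 |  16 | eaagcagf
  15 |   0 | ecafaadgadbggcgceaagcagf
  16 |  23 | f
  17 |   3 | faadgadbggcgceaagcagf
  18 |   7 | gadbggcgceaagcagf
  19 |  19 | gcagf
  20 |  14 | gceaagcagf
  21 |  12 | gcgceaagcagf
  22 |  22 | gf
  23 |  11 | ggcgceaagcagf

[4, 17, 8, 5, 2, 18, 21, 10, 1, 20, 15, 13, 9, 6, 16, 0, 23, 3, 7, 19, 14, 12, 22, 11]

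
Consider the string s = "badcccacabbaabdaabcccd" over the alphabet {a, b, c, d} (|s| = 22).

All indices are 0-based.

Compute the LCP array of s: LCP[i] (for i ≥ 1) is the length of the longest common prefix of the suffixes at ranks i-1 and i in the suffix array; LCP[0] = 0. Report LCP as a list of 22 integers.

sorted suffixes:
  #0 SA[0]=15  'aabcccd'
  #1 SA[1]=11  'aabdaabcccd'
  #2 SA[2]=8  'abbaabdaabcccd'
  #3 SA[3]=16  'abcccd'
  #4 SA[4]=12  'abdaabcccd'
  #5 SA[5]=6  'acabbaabdaabcccd'
  #6 SA[6]=1  'adcccacabbaabdaabcccd'
  #7 SA[7]=10  'baabdaabcccd'
  #8 SA[8]=0  'badcccacabbaabdaabcccd'
  #9 SA[9]=9  'bbaabdaabcccd'
  #10 SA[10]=17  'bcccd'
  #11 SA[11]=13  'bdaabcccd'
  #12 SA[12]=7  'cabbaabdaabcccd'
  #13 SA[13]=5  'cacabbaabdaabcccd'
  #14 SA[14]=4  'ccacabbaabdaabcccd'
  #15 SA[15]=3  'cccacabbaabdaabcccd'
  #16 SA[16]=18  'cccd'
  #17 SA[17]=19  'ccd'
  #18 SA[18]=20  'cd'
  #19 SA[19]=21  'd'
  #20 SA[20]=14  'daabcccd'
  #21 SA[21]=2  'dcccacabbaabdaabcccd'

SA = [15, 11, 8, 16, 12, 6, 1, 10, 0, 9, 17, 13, 7, 5, 4, 3, 18, 19, 20, 21, 14, 2]
i: (SA[i-1],SA[i]) lcp shared
  1: (15,11) 3 'aab'
  2: (11,8) 1 'a'
  3: (8,16) 2 'ab'
  4: (16,12) 2 'ab'
  5: (12,6) 1 'a'
  6: (6,1) 1 'a'
  7: (1,10) 0 ''
  8: (10,0) 2 'ba'
  9: (0,9) 1 'b'
  10: (9,17) 1 'b'
  11: (17,13) 1 'b'
  12: (13,7) 0 ''
  13: (7,5) 2 'ca'
  14: (5,4) 1 'c'
  15: (4,3) 2 'cc'
  16: (3,18) 3 'ccc'
  17: (18,19) 2 'cc'
  18: (19,20) 1 'c'
  19: (20,21) 0 ''
  20: (21,14) 1 'd'
  21: (14,2) 1 'd'

[0, 3, 1, 2, 2, 1, 1, 0, 2, 1, 1, 1, 0, 2, 1, 2, 3, 2, 1, 0, 1, 1]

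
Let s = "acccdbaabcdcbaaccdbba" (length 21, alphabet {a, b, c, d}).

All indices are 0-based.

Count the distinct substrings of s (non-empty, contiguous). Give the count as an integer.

rank | idx | suffix
   0 |  20 | a
   1 |   6 | aabcdcbaaccdbba
   2 |  13 | aaccdbba
   3 |   7 | abcdcbaaccdbba
   4 |   0 | acccdbaabcdcbaaccdbba
   5 |  14 | accdbba
   6 |  19 | ba
   7 |   5 | baabcdcbaaccdbba
   8 |  12 | baaccdbba
   9 |  18 | bba
  10 |   8 | bcdcbaaccdbba
  11 |  11 | cbaaccdbba
  12 |   1 | cccdbaabcdcbaaccdbba
  13 |   2 | ccdbaabcdcbaaccdbba
  14 |  15 | ccdbba
  15 |   3 | cdbaabcdcbaaccdbba
  16 |  16 | cdbba
  17 |   9 | cdcbaaccdbba
  18 |   4 | dbaabcdcbaaccdbba
  19 |  17 | dbba
  20 |  10 | dcbaaccdbba

SA = [20, 6, 13, 7, 0, 14, 19, 5, 12, 18, 8, 11, 1, 2, 15, 3, 16, 9, 4, 17, 10]
i: (SA[i-1],SA[i]) lcp shared
  1: (20,6) 1 'a'
  2: (6,13) 2 'aa'
  3: (13,7) 1 'a'
  4: (7,0) 1 'a'
  5: (0,14) 3 'acc'
  6: (14,19) 0 ''
  7: (19,5) 2 'ba'
  8: (5,12) 3 'baa'
  9: (12,18) 1 'b'
  10: (18,8) 1 'b'
  11: (8,11) 0 ''
  12: (11,1) 1 'c'
  13: (1,2) 2 'cc'
  14: (2,15) 4 'ccdb'
  15: (15,3) 1 'c'
  16: (3,16) 3 'cdb'
  17: (16,9) 2 'cd'
  18: (9,4) 0 ''
  19: (4,17) 2 'db'
  20: (17,10) 1 'd'

n(n+1)/2 = 21·22/2 = 231
Σ LCP = 0 + 1 + 2 + 1 + 1 + 3 + 0 + 2 + 3 + 1 + 1 + 0 + 1 + 2 + 4 + 1 + 3 + 2 + 0 + 2 + 1 = 31
distinct = 231 − 31 = 200

200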